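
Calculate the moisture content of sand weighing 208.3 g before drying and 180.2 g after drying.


Formula: MC = (W_wet - W_dry) / W_wet * 100
Water mass = 208.3 - 180.2 = 28.1 g
MC = 28.1 / 208.3 * 100 = 13.4902%

Final answer: 13.4902%


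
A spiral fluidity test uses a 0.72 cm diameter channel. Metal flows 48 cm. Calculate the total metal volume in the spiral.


Formula: V = pi * (d/2)^2 * L  (cylinder volume)
Radius = 0.72/2 = 0.36 cm
V = pi * 0.36^2 * 48 = 19.5432 cm^3

19.5432 cm^3


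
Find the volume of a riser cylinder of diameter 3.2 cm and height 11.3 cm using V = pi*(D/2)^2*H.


Formula: V = pi * (D/2)^2 * H  (cylinder volume)
Radius = D/2 = 3.2/2 = 1.6 cm
V = pi * 1.6^2 * 11.3 = 90.8800 cm^3

Final answer: 90.8800 cm^3


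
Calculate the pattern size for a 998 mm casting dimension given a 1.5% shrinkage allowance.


Formula: L_pattern = L_casting * (1 + shrinkage_rate/100)
Shrinkage factor = 1 + 1.5/100 = 1.015
L_pattern = 998 mm * 1.015 = 1012.9700 mm

Final answer: 1012.9700 mm


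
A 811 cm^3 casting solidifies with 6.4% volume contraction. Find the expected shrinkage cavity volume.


Formula: V_shrink = V_casting * shrinkage_pct / 100
V_shrink = 811 cm^3 * 6.4 / 100 = 51.9040 cm^3

Final answer: 51.9040 cm^3


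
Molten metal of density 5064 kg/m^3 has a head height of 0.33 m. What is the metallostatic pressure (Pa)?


Formula: P = rho * g * h
rho * g = 5064 * 9.81 = 49677.84 N/m^3
P = 49677.84 * 0.33 = 16393.6872 Pa

16393.6872 Pa


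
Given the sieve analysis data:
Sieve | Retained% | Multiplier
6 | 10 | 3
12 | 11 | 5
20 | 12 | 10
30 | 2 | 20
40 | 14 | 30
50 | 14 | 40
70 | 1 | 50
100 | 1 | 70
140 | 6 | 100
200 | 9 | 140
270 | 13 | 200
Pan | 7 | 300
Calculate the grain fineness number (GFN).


Formula: GFN = sum(pct * multiplier) / sum(pct)
sum(pct * multiplier) = 7905
sum(pct) = 100
GFN = 7905 / 100 = 79.05


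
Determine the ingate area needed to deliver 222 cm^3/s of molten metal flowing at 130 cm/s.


Formula: A_ingate = Q / v  (continuity equation)
A = 222 cm^3/s / 130 cm/s = 1.7077 cm^2

Answer: 1.7077 cm^2


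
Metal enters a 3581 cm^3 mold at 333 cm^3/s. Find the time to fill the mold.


Formula: t_fill = V_mold / Q_flow
t = 3581 cm^3 / 333 cm^3/s = 10.7538 s

10.7538 s


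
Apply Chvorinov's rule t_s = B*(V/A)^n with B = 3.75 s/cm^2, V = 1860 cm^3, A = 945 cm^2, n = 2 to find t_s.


Formula: t_s = B * (V/A)^n  (Chvorinov's rule, n=2)
Modulus M = V/A = 1860/945 = 1.968254 cm
M^2 = 1.968254^2 = 3.874024 cm^2
t_s = 3.75 * 3.874024 = 14.5276 s

14.5276 s


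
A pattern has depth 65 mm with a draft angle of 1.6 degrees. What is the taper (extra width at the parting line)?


Formula: taper = depth * tan(draft_angle)
tan(1.6 deg) = 0.0279325
taper = 65 mm * 0.0279325 = 1.8156 mm

Answer: 1.8156 mm


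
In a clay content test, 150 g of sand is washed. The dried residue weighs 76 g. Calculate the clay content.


Formula: Clay% = (W_total - W_washed) / W_total * 100
Clay mass = 150 - 76 = 74 g
Clay% = 74 / 150 * 100 = 49.3333%

Answer: 49.3333%


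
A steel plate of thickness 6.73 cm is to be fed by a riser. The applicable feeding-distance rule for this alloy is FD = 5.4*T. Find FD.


Formula: FD = 5.4 * T  (riser feeding-distance rule)
FD = 5.4 * 6.73 cm = 36.3420 cm


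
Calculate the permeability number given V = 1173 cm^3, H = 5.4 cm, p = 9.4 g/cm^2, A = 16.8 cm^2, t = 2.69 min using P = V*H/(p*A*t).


Formula: Permeability Number P = (V * H) / (p * A * t)
Numerator: V * H = 1173 * 5.4 = 6334.2
Denominator: p * A * t = 9.4 * 16.8 * 2.69 = 424.8048
P = 6334.2 / 424.8048 = 14.9108

Final answer: 14.9108


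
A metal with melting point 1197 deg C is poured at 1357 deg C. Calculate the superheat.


Formula: Superheat = T_pour - T_melt
Superheat = 1357 - 1197 = 160 deg C


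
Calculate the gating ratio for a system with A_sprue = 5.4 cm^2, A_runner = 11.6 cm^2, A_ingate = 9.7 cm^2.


Sprue:Runner:Ingate = 1 : 11.6/5.4 : 9.7/5.4 = 1:2.15:1.80

Final answer: 1:2.15:1.80


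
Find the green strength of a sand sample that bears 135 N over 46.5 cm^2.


Formula: Compressive Strength = Force / Area
Strength = 135 N / 46.5 cm^2 = 2.9032 N/cm^2


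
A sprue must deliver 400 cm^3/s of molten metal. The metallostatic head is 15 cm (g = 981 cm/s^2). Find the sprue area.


Formula: v = sqrt(2*g*h), A = Q/v
Velocity: v = sqrt(2 * 981 * 15) = sqrt(29430) = 171.5517 cm/s
Sprue area: A = Q / v = 400 / 171.5517 = 2.3317 cm^2


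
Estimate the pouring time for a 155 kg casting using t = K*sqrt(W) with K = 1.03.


Formula: t = K * sqrt(W)
sqrt(W) = sqrt(155) = 12.44990
t = 1.03 * 12.44990 = 12.8234 s

Final answer: 12.8234 s


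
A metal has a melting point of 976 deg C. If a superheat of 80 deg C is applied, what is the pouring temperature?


Formula: T_pour = T_melt + Superheat
T_pour = 976 + 80 = 1056 deg C

Final answer: 1056 deg C


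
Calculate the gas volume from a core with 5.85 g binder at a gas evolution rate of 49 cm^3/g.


Formula: V_gas = W_binder * gas_evolution_rate
V = 5.85 g * 49 cm^3/g = 286.6500 cm^3

Final answer: 286.6500 cm^3


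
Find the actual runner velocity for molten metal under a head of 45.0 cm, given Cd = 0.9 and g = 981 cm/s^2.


Formula: v = Cd * sqrt(2 * g * h)  (Torricelli with discharge coefficient)
2*g*h = 2 * 981 * 45.0 = 88290.0 cm^2/s^2
sqrt(88290.0) = 297.13633 cm/s
v = 0.9 * 297.13633 = 267.4227 cm/s

Answer: 267.4227 cm/s


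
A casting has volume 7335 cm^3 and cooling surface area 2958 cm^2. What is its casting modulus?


Formula: Casting Modulus M = V / A
M = 7335 cm^3 / 2958 cm^2 = 2.4797 cm

Answer: 2.4797 cm


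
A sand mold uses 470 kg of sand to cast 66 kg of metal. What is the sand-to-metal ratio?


Formula: Sand-to-Metal Ratio = W_sand / W_metal
Ratio = 470 kg / 66 kg = 7.1212

7.1212


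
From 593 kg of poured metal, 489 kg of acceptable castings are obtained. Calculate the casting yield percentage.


Formula: Casting Yield = (W_good / W_total) * 100
Yield = (489 kg / 593 kg) * 100 = 82.4621%

Final answer: 82.4621%


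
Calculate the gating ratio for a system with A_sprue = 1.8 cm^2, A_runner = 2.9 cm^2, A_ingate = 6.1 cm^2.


Sprue:Runner:Ingate = 1 : 2.9/1.8 : 6.1/1.8 = 1:1.61:3.39

Answer: 1:1.61:3.39


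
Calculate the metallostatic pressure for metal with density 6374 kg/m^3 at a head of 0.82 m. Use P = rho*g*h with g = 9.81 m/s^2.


Formula: P = rho * g * h
rho * g = 6374 * 9.81 = 62528.94 N/m^3
P = 62528.94 * 0.82 = 51273.7308 Pa

51273.7308 Pa


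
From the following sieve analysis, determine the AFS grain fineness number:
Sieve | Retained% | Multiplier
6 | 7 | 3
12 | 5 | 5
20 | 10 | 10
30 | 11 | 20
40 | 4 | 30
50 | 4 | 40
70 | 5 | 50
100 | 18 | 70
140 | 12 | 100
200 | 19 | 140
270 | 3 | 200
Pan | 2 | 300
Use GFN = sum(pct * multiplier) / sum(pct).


Formula: GFN = sum(pct * multiplier) / sum(pct)
sum(pct * multiplier) = 7216
sum(pct) = 100
GFN = 7216 / 100 = 72.16

Final answer: 72.16


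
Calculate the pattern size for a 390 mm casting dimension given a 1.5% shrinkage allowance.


Formula: L_pattern = L_casting * (1 + shrinkage_rate/100)
Shrinkage factor = 1 + 1.5/100 = 1.015
L_pattern = 390 mm * 1.015 = 395.8500 mm

Final answer: 395.8500 mm


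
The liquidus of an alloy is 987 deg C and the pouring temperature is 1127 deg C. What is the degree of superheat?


Formula: Superheat = T_pour - T_melt
Superheat = 1127 - 987 = 140 deg C

140 deg C


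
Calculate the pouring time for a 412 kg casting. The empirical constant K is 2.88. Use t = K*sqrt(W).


Formula: t = K * sqrt(W)
sqrt(W) = sqrt(412) = 20.29778
t = 2.88 * 20.29778 = 58.4576 s

58.4576 s


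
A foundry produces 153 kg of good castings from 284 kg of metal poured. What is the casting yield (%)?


Formula: Casting Yield = (W_good / W_total) * 100
Yield = (153 kg / 284 kg) * 100 = 53.8732%

53.8732%


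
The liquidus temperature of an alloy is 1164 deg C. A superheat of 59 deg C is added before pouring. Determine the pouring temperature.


Formula: T_pour = T_melt + Superheat
T_pour = 1164 + 59 = 1223 deg C


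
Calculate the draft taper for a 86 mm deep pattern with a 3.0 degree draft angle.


Formula: taper = depth * tan(draft_angle)
tan(3.0 deg) = 0.0524078
taper = 86 mm * 0.0524078 = 4.5071 mm

4.5071 mm


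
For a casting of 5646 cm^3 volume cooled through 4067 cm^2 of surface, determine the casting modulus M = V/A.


Formula: Casting Modulus M = V / A
M = 5646 cm^3 / 4067 cm^2 = 1.3882 cm

Final answer: 1.3882 cm


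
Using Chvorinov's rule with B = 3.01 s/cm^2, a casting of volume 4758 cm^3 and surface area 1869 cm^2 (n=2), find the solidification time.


Formula: t_s = B * (V/A)^n  (Chvorinov's rule, n=2)
Modulus M = V/A = 4758/1869 = 2.545746 cm
M^2 = 2.545746^2 = 6.480823 cm^2
t_s = 3.01 * 6.480823 = 19.5073 s


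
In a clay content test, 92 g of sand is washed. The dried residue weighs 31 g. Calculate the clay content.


Formula: Clay% = (W_total - W_washed) / W_total * 100
Clay mass = 92 - 31 = 61 g
Clay% = 61 / 92 * 100 = 66.3043%

66.3043%


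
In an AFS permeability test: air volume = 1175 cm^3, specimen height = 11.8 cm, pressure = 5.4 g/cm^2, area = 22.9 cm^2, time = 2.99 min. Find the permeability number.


Formula: Permeability Number P = (V * H) / (p * A * t)
Numerator: V * H = 1175 * 11.8 = 13865.0
Denominator: p * A * t = 5.4 * 22.9 * 2.99 = 369.7434
P = 13865.0 / 369.7434 = 37.4990

37.4990


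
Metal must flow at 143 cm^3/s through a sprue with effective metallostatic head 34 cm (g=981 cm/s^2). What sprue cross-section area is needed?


Formula: v = sqrt(2*g*h), A = Q/v
Velocity: v = sqrt(2 * 981 * 34) = sqrt(66708) = 258.2789 cm/s
Sprue area: A = Q / v = 143 / 258.2789 = 0.5537 cm^2

0.5537 cm^2


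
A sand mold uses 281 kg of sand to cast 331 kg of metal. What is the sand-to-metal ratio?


Formula: Sand-to-Metal Ratio = W_sand / W_metal
Ratio = 281 kg / 331 kg = 0.8489


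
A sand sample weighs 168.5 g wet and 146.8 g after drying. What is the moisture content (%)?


Formula: MC = (W_wet - W_dry) / W_wet * 100
Water mass = 168.5 - 146.8 = 21.7 g
MC = 21.7 / 168.5 * 100 = 12.8783%


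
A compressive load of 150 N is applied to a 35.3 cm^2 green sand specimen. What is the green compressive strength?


Formula: Compressive Strength = Force / Area
Strength = 150 N / 35.3 cm^2 = 4.2493 N/cm^2

4.2493 N/cm^2


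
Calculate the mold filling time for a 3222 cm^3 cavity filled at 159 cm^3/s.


Formula: t_fill = V_mold / Q_flow
t = 3222 cm^3 / 159 cm^3/s = 20.2642 s

Final answer: 20.2642 s


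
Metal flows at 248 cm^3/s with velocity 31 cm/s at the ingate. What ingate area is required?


Formula: A_ingate = Q / v  (continuity equation)
A = 248 cm^3/s / 31 cm/s = 8.0000 cm^2


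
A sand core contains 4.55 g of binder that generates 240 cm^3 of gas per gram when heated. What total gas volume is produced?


Formula: V_gas = W_binder * gas_evolution_rate
V = 4.55 g * 240 cm^3/g = 1092.0000 cm^3

Answer: 1092.0000 cm^3


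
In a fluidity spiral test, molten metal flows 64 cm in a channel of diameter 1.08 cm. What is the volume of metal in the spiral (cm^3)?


Formula: V = pi * (d/2)^2 * L  (cylinder volume)
Radius = 1.08/2 = 0.54 cm
V = pi * 0.54^2 * 64 = 58.6297 cm^3

Final answer: 58.6297 cm^3


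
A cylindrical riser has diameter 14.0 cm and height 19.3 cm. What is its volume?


Formula: V = pi * (D/2)^2 * H  (cylinder volume)
Radius = D/2 = 14.0/2 = 7.0 cm
V = pi * 7.0^2 * 19.3 = 2971.0042 cm^3

Final answer: 2971.0042 cm^3


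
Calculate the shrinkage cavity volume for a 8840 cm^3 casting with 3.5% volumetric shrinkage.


Formula: V_shrink = V_casting * shrinkage_pct / 100
V_shrink = 8840 cm^3 * 3.5 / 100 = 309.4000 cm^3

Final answer: 309.4000 cm^3


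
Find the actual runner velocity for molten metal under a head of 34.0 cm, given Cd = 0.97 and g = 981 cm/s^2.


Formula: v = Cd * sqrt(2 * g * h)  (Torricelli with discharge coefficient)
2*g*h = 2 * 981 * 34.0 = 66708.0 cm^2/s^2
sqrt(66708.0) = 258.27892 cm/s
v = 0.97 * 258.27892 = 250.5306 cm/s


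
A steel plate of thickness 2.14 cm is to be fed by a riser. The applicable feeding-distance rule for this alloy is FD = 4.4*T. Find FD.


Formula: FD = 4.4 * T  (riser feeding-distance rule)
FD = 4.4 * 2.14 cm = 9.4160 cm

9.4160 cm


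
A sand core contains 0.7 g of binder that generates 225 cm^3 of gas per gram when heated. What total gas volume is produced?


Formula: V_gas = W_binder * gas_evolution_rate
V = 0.7 g * 225 cm^3/g = 157.5000 cm^3

157.5000 cm^3


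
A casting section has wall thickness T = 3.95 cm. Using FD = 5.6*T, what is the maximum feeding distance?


Formula: FD = 5.6 * T  (riser feeding-distance rule)
FD = 5.6 * 3.95 cm = 22.1200 cm

Final answer: 22.1200 cm


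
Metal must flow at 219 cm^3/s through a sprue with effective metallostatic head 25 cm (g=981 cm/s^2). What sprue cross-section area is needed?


Formula: v = sqrt(2*g*h), A = Q/v
Velocity: v = sqrt(2 * 981 * 25) = sqrt(49050) = 221.4723 cm/s
Sprue area: A = Q / v = 219 / 221.4723 = 0.9888 cm^2

Final answer: 0.9888 cm^2


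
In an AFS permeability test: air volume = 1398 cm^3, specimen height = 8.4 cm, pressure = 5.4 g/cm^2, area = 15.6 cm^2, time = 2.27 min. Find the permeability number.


Formula: Permeability Number P = (V * H) / (p * A * t)
Numerator: V * H = 1398 * 8.4 = 11743.2
Denominator: p * A * t = 5.4 * 15.6 * 2.27 = 191.2248
P = 11743.2 / 191.2248 = 61.4104

Final answer: 61.4104


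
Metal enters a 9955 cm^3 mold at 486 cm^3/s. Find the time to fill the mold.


Formula: t_fill = V_mold / Q_flow
t = 9955 cm^3 / 486 cm^3/s = 20.4835 s

Final answer: 20.4835 s


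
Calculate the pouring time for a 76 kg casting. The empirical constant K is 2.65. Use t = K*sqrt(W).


Formula: t = K * sqrt(W)
sqrt(W) = sqrt(76) = 8.71780
t = 2.65 * 8.71780 = 23.1022 s

Answer: 23.1022 s


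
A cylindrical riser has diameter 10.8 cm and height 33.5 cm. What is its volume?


Formula: V = pi * (D/2)^2 * H  (cylinder volume)
Radius = D/2 = 10.8/2 = 5.4 cm
V = pi * 5.4^2 * 33.5 = 3068.8962 cm^3


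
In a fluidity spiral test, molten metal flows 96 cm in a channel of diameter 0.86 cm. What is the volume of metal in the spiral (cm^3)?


Formula: V = pi * (d/2)^2 * L  (cylinder volume)
Radius = 0.86/2 = 0.43 cm
V = pi * 0.43^2 * 96 = 55.7645 cm^3

Final answer: 55.7645 cm^3


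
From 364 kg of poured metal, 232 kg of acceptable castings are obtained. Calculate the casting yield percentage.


Formula: Casting Yield = (W_good / W_total) * 100
Yield = (232 kg / 364 kg) * 100 = 63.7363%

Final answer: 63.7363%


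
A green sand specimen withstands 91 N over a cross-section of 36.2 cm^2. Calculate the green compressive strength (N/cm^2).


Formula: Compressive Strength = Force / Area
Strength = 91 N / 36.2 cm^2 = 2.5138 N/cm^2

Final answer: 2.5138 N/cm^2


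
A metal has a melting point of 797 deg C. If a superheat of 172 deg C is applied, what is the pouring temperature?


Formula: T_pour = T_melt + Superheat
T_pour = 797 + 172 = 969 deg C

Final answer: 969 deg C


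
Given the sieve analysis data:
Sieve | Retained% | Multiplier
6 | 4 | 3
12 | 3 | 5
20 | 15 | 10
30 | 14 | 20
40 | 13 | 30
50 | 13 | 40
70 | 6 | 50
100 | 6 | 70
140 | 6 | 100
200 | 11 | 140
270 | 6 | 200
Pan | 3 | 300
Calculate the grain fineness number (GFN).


Formula: GFN = sum(pct * multiplier) / sum(pct)
sum(pct * multiplier) = 6327
sum(pct) = 100
GFN = 6327 / 100 = 63.27

Final answer: 63.27


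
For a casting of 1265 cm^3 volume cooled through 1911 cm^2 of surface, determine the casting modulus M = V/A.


Formula: Casting Modulus M = V / A
M = 1265 cm^3 / 1911 cm^2 = 0.6620 cm


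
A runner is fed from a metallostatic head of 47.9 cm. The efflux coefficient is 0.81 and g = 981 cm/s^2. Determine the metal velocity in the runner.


Formula: v = Cd * sqrt(2 * g * h)  (Torricelli with discharge coefficient)
2*g*h = 2 * 981 * 47.9 = 93979.8 cm^2/s^2
sqrt(93979.8) = 306.56125 cm/s
v = 0.81 * 306.56125 = 248.3146 cm/s

Final answer: 248.3146 cm/s


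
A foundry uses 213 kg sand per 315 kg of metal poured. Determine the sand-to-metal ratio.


Formula: Sand-to-Metal Ratio = W_sand / W_metal
Ratio = 213 kg / 315 kg = 0.6762

0.6762


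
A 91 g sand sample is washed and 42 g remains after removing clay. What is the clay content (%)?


Formula: Clay% = (W_total - W_washed) / W_total * 100
Clay mass = 91 - 42 = 49 g
Clay% = 49 / 91 * 100 = 53.8462%

53.8462%


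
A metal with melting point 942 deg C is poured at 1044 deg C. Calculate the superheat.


Formula: Superheat = T_pour - T_melt
Superheat = 1044 - 942 = 102 deg C


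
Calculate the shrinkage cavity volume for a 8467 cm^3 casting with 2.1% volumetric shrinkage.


Formula: V_shrink = V_casting * shrinkage_pct / 100
V_shrink = 8467 cm^3 * 2.1 / 100 = 177.8070 cm^3

Final answer: 177.8070 cm^3


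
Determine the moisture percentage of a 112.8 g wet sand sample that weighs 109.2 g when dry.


Formula: MC = (W_wet - W_dry) / W_wet * 100
Water mass = 112.8 - 109.2 = 3.6 g
MC = 3.6 / 112.8 * 100 = 3.1915%


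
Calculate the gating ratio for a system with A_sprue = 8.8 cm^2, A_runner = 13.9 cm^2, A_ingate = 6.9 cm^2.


Sprue:Runner:Ingate = 1 : 13.9/8.8 : 6.9/8.8 = 1:1.58:0.78

Final answer: 1:1.58:0.78


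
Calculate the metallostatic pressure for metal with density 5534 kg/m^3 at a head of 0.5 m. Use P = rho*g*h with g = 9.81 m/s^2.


Formula: P = rho * g * h
rho * g = 5534 * 9.81 = 54288.54 N/m^3
P = 54288.54 * 0.5 = 27144.2700 Pa

Final answer: 27144.2700 Pa


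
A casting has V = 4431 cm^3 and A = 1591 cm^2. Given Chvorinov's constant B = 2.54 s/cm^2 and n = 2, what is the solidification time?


Formula: t_s = B * (V/A)^n  (Chvorinov's rule, n=2)
Modulus M = V/A = 4431/1591 = 2.785041 cm
M^2 = 2.785041^2 = 7.756453 cm^2
t_s = 2.54 * 7.756453 = 19.7014 s

Final answer: 19.7014 s


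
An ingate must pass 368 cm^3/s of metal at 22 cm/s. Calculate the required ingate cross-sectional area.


Formula: A_ingate = Q / v  (continuity equation)
A = 368 cm^3/s / 22 cm/s = 16.7273 cm^2


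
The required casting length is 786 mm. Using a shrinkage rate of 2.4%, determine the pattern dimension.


Formula: L_pattern = L_casting * (1 + shrinkage_rate/100)
Shrinkage factor = 1 + 2.4/100 = 1.024
L_pattern = 786 mm * 1.024 = 804.8640 mm


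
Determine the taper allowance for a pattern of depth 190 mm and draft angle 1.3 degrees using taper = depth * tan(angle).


Formula: taper = depth * tan(draft_angle)
tan(1.3 deg) = 0.0226932
taper = 190 mm * 0.0226932 = 4.3117 mm

4.3117 mm


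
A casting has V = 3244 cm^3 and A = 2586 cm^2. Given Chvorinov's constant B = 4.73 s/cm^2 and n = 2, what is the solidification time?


Formula: t_s = B * (V/A)^n  (Chvorinov's rule, n=2)
Modulus M = V/A = 3244/2586 = 1.254447 cm
M^2 = 1.254447^2 = 1.573637 cm^2
t_s = 4.73 * 1.573637 = 7.4433 s

Final answer: 7.4433 s


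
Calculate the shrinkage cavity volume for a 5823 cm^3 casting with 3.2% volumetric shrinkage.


Formula: V_shrink = V_casting * shrinkage_pct / 100
V_shrink = 5823 cm^3 * 3.2 / 100 = 186.3360 cm^3


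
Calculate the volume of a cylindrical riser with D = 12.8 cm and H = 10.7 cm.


Formula: V = pi * (D/2)^2 * H  (cylinder volume)
Radius = D/2 = 12.8/2 = 6.4 cm
V = pi * 6.4^2 * 10.7 = 1376.8721 cm^3

1376.8721 cm^3


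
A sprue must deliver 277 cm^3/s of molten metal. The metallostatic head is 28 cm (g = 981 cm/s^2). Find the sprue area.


Formula: v = sqrt(2*g*h), A = Q/v
Velocity: v = sqrt(2 * 981 * 28) = sqrt(54936) = 234.3843 cm/s
Sprue area: A = Q / v = 277 / 234.3843 = 1.1818 cm^2

Answer: 1.1818 cm^2


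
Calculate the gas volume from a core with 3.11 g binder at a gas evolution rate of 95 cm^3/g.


Formula: V_gas = W_binder * gas_evolution_rate
V = 3.11 g * 95 cm^3/g = 295.4500 cm^3


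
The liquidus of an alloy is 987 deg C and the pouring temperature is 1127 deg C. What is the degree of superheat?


Formula: Superheat = T_pour - T_melt
Superheat = 1127 - 987 = 140 deg C


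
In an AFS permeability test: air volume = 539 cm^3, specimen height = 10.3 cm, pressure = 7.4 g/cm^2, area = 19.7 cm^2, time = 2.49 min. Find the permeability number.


Formula: Permeability Number P = (V * H) / (p * A * t)
Numerator: V * H = 539 * 10.3 = 5551.7
Denominator: p * A * t = 7.4 * 19.7 * 2.49 = 362.9922
P = 5551.7 / 362.9922 = 15.2943

Answer: 15.2943


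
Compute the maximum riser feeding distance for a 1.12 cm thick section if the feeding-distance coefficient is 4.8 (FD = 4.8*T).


Formula: FD = 4.8 * T  (riser feeding-distance rule)
FD = 4.8 * 1.12 cm = 5.3760 cm

Answer: 5.3760 cm


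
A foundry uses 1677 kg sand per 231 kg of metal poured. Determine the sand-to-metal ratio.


Formula: Sand-to-Metal Ratio = W_sand / W_metal
Ratio = 1677 kg / 231 kg = 7.2597

Final answer: 7.2597


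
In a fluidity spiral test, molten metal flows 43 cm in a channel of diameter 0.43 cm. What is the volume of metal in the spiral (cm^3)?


Formula: V = pi * (d/2)^2 * L  (cylinder volume)
Radius = 0.43/2 = 0.215 cm
V = pi * 0.215^2 * 43 = 6.2445 cm^3

Answer: 6.2445 cm^3


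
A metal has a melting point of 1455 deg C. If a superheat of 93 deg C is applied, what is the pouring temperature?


Formula: T_pour = T_melt + Superheat
T_pour = 1455 + 93 = 1548 deg C

Final answer: 1548 deg C


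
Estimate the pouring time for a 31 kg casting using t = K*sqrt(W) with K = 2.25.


Formula: t = K * sqrt(W)
sqrt(W) = sqrt(31) = 5.56776
t = 2.25 * 5.56776 = 12.5275 s

Answer: 12.5275 s


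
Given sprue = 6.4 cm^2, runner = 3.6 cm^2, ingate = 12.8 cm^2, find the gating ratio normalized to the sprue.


Sprue:Runner:Ingate = 1 : 3.6/6.4 : 12.8/6.4 = 1:0.56:2.00


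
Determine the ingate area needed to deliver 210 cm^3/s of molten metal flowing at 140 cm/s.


Formula: A_ingate = Q / v  (continuity equation)
A = 210 cm^3/s / 140 cm/s = 1.5000 cm^2

Final answer: 1.5000 cm^2


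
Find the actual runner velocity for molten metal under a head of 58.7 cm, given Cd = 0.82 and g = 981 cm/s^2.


Formula: v = Cd * sqrt(2 * g * h)  (Torricelli with discharge coefficient)
2*g*h = 2 * 981 * 58.7 = 115169.4 cm^2/s^2
sqrt(115169.4) = 339.36617 cm/s
v = 0.82 * 339.36617 = 278.2803 cm/s


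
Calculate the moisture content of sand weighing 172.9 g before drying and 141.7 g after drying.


Formula: MC = (W_wet - W_dry) / W_wet * 100
Water mass = 172.9 - 141.7 = 31.2 g
MC = 31.2 / 172.9 * 100 = 18.0451%

Answer: 18.0451%


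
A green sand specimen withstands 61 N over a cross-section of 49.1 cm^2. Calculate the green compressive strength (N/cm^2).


Formula: Compressive Strength = Force / Area
Strength = 61 N / 49.1 cm^2 = 1.2424 N/cm^2

Answer: 1.2424 N/cm^2


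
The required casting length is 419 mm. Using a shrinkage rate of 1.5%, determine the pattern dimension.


Formula: L_pattern = L_casting * (1 + shrinkage_rate/100)
Shrinkage factor = 1 + 1.5/100 = 1.015
L_pattern = 419 mm * 1.015 = 425.2850 mm

Final answer: 425.2850 mm


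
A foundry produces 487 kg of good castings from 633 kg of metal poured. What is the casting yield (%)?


Formula: Casting Yield = (W_good / W_total) * 100
Yield = (487 kg / 633 kg) * 100 = 76.9352%

76.9352%


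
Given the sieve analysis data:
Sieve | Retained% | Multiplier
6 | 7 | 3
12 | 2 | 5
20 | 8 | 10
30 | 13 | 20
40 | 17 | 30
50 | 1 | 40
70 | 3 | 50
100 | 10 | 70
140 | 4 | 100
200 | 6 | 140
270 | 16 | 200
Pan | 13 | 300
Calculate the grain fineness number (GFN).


Formula: GFN = sum(pct * multiplier) / sum(pct)
sum(pct * multiplier) = 10111
sum(pct) = 100
GFN = 10111 / 100 = 101.11

Final answer: 101.11


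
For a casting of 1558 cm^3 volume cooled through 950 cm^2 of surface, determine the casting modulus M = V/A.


Formula: Casting Modulus M = V / A
M = 1558 cm^3 / 950 cm^2 = 1.6400 cm

Final answer: 1.6400 cm


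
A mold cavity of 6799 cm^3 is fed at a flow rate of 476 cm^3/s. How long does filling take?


Formula: t_fill = V_mold / Q_flow
t = 6799 cm^3 / 476 cm^3/s = 14.2836 s


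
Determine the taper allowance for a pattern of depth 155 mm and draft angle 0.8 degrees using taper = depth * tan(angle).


Formula: taper = depth * tan(draft_angle)
tan(0.8 deg) = 0.0139635
taper = 155 mm * 0.0139635 = 2.1643 mm

Answer: 2.1643 mm


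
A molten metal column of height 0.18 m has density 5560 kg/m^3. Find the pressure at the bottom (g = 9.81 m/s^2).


Formula: P = rho * g * h
rho * g = 5560 * 9.81 = 54543.6 N/m^3
P = 54543.6 * 0.18 = 9817.8480 Pa

Final answer: 9817.8480 Pa


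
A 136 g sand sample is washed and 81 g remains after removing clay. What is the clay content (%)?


Formula: Clay% = (W_total - W_washed) / W_total * 100
Clay mass = 136 - 81 = 55 g
Clay% = 55 / 136 * 100 = 40.4412%


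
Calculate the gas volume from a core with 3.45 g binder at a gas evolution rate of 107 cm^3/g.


Formula: V_gas = W_binder * gas_evolution_rate
V = 3.45 g * 107 cm^3/g = 369.1500 cm^3

369.1500 cm^3


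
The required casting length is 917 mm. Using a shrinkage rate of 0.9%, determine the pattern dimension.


Formula: L_pattern = L_casting * (1 + shrinkage_rate/100)
Shrinkage factor = 1 + 0.9/100 = 1.009
L_pattern = 917 mm * 1.009 = 925.2530 mm


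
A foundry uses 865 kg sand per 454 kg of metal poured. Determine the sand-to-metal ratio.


Formula: Sand-to-Metal Ratio = W_sand / W_metal
Ratio = 865 kg / 454 kg = 1.9053


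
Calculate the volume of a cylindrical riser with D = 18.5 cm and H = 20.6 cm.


Formula: V = pi * (D/2)^2 * H  (cylinder volume)
Radius = D/2 = 18.5/2 = 9.25 cm
V = pi * 9.25^2 * 20.6 = 5537.3319 cm^3

Answer: 5537.3319 cm^3


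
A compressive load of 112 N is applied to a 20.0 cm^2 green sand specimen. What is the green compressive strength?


Formula: Compressive Strength = Force / Area
Strength = 112 N / 20.0 cm^2 = 5.6000 N/cm^2

Answer: 5.6000 N/cm^2


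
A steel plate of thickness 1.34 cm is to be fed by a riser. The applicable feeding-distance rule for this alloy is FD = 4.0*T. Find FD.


Formula: FD = 4.0 * T  (riser feeding-distance rule)
FD = 4.0 * 1.34 cm = 5.3600 cm

Final answer: 5.3600 cm


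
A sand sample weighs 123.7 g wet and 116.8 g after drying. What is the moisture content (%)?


Formula: MC = (W_wet - W_dry) / W_wet * 100
Water mass = 123.7 - 116.8 = 6.9 g
MC = 6.9 / 123.7 * 100 = 5.5780%

Answer: 5.5780%


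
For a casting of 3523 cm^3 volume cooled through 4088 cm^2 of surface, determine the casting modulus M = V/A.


Formula: Casting Modulus M = V / A
M = 3523 cm^3 / 4088 cm^2 = 0.8618 cm

Answer: 0.8618 cm


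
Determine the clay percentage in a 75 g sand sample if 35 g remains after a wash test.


Formula: Clay% = (W_total - W_washed) / W_total * 100
Clay mass = 75 - 35 = 40 g
Clay% = 40 / 75 * 100 = 53.3333%

53.3333%


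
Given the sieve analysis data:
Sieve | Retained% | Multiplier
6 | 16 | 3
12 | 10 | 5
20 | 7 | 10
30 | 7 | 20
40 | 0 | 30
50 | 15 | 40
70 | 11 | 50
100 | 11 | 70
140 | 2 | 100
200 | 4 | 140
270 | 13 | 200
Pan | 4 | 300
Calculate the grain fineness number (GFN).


Formula: GFN = sum(pct * multiplier) / sum(pct)
sum(pct * multiplier) = 6788
sum(pct) = 100
GFN = 6788 / 100 = 67.88

67.88


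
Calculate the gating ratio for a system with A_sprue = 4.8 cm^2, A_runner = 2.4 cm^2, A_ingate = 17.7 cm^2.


Sprue:Runner:Ingate = 1 : 2.4/4.8 : 17.7/4.8 = 1:0.50:3.69

Answer: 1:0.50:3.69


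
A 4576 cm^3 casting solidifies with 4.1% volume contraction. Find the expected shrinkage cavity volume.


Formula: V_shrink = V_casting * shrinkage_pct / 100
V_shrink = 4576 cm^3 * 4.1 / 100 = 187.6160 cm^3

Final answer: 187.6160 cm^3


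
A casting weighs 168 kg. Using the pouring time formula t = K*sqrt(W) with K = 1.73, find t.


Formula: t = K * sqrt(W)
sqrt(W) = sqrt(168) = 12.96148
t = 1.73 * 12.96148 = 22.4234 s

Answer: 22.4234 s


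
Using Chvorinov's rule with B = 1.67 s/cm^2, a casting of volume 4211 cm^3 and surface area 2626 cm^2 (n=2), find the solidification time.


Formula: t_s = B * (V/A)^n  (Chvorinov's rule, n=2)
Modulus M = V/A = 4211/2626 = 1.603580 cm
M^2 = 1.603580^2 = 2.571469 cm^2
t_s = 1.67 * 2.571469 = 4.2944 s

Final answer: 4.2944 s


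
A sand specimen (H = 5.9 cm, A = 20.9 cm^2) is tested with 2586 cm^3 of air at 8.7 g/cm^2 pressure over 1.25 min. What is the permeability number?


Formula: Permeability Number P = (V * H) / (p * A * t)
Numerator: V * H = 2586 * 5.9 = 15257.4
Denominator: p * A * t = 8.7 * 20.9 * 1.25 = 227.2875
P = 15257.4 / 227.2875 = 67.1282


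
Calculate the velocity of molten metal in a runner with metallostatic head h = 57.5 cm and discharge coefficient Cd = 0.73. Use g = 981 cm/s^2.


Formula: v = Cd * sqrt(2 * g * h)  (Torricelli with discharge coefficient)
2*g*h = 2 * 981 * 57.5 = 112815.0 cm^2/s^2
sqrt(112815.0) = 335.87944 cm/s
v = 0.73 * 335.87944 = 245.1920 cm/s

Answer: 245.1920 cm/s


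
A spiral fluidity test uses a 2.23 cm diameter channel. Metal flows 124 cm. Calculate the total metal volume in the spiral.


Formula: V = pi * (d/2)^2 * L  (cylinder volume)
Radius = 2.23/2 = 1.115 cm
V = pi * 1.115^2 * 124 = 484.3076 cm^3


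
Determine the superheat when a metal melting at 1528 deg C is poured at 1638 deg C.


Formula: Superheat = T_pour - T_melt
Superheat = 1638 - 1528 = 110 deg C


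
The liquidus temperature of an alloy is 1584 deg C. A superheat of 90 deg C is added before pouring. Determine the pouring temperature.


Formula: T_pour = T_melt + Superheat
T_pour = 1584 + 90 = 1674 deg C

1674 deg C


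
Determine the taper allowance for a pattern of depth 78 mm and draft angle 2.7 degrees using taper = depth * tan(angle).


Formula: taper = depth * tan(draft_angle)
tan(2.7 deg) = 0.0471588
taper = 78 mm * 0.0471588 = 3.6784 mm

Final answer: 3.6784 mm


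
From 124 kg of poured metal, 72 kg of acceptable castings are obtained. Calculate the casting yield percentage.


Formula: Casting Yield = (W_good / W_total) * 100
Yield = (72 kg / 124 kg) * 100 = 58.0645%

58.0645%


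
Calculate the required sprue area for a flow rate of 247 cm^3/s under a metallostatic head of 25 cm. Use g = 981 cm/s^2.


Formula: v = sqrt(2*g*h), A = Q/v
Velocity: v = sqrt(2 * 981 * 25) = sqrt(49050) = 221.4723 cm/s
Sprue area: A = Q / v = 247 / 221.4723 = 1.1153 cm^2


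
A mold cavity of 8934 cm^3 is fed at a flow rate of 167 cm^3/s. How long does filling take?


Formula: t_fill = V_mold / Q_flow
t = 8934 cm^3 / 167 cm^3/s = 53.4970 s

Answer: 53.4970 s


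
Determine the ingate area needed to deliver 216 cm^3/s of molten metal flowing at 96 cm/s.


Formula: A_ingate = Q / v  (continuity equation)
A = 216 cm^3/s / 96 cm/s = 2.2500 cm^2

2.2500 cm^2


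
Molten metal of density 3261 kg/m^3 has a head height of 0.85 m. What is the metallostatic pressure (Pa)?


Formula: P = rho * g * h
rho * g = 3261 * 9.81 = 31990.41 N/m^3
P = 31990.41 * 0.85 = 27191.8485 Pa

Answer: 27191.8485 Pa


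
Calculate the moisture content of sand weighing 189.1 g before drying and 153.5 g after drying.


Formula: MC = (W_wet - W_dry) / W_wet * 100
Water mass = 189.1 - 153.5 = 35.6 g
MC = 35.6 / 189.1 * 100 = 18.8260%

Final answer: 18.8260%


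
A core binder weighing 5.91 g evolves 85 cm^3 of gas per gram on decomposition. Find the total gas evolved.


Formula: V_gas = W_binder * gas_evolution_rate
V = 5.91 g * 85 cm^3/g = 502.3500 cm^3


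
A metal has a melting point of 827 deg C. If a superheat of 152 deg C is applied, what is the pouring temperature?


Formula: T_pour = T_melt + Superheat
T_pour = 827 + 152 = 979 deg C

Answer: 979 deg C


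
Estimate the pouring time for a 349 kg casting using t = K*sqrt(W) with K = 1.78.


Formula: t = K * sqrt(W)
sqrt(W) = sqrt(349) = 18.68154
t = 1.78 * 18.68154 = 33.2531 s

33.2531 s


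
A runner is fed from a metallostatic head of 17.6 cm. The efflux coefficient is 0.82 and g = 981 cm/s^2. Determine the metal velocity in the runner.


Formula: v = Cd * sqrt(2 * g * h)  (Torricelli with discharge coefficient)
2*g*h = 2 * 981 * 17.6 = 34531.2 cm^2/s^2
sqrt(34531.2) = 185.82572 cm/s
v = 0.82 * 185.82572 = 152.3771 cm/s

152.3771 cm/s


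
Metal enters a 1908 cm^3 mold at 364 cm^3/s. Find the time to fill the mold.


Formula: t_fill = V_mold / Q_flow
t = 1908 cm^3 / 364 cm^3/s = 5.2418 s


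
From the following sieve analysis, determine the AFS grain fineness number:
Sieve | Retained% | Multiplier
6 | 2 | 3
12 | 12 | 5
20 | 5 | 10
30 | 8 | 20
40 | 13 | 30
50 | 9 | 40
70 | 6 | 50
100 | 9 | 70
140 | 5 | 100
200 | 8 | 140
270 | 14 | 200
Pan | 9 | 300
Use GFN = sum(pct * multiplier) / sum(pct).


Formula: GFN = sum(pct * multiplier) / sum(pct)
sum(pct * multiplier) = 9076
sum(pct) = 100
GFN = 9076 / 100 = 90.76

Answer: 90.76


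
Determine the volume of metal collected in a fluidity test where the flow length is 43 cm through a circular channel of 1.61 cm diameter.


Formula: V = pi * (d/2)^2 * L  (cylinder volume)
Radius = 1.61/2 = 0.805 cm
V = pi * 0.805^2 * 43 = 87.5407 cm^3

Answer: 87.5407 cm^3


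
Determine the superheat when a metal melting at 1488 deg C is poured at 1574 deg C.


Formula: Superheat = T_pour - T_melt
Superheat = 1574 - 1488 = 86 deg C

86 deg C


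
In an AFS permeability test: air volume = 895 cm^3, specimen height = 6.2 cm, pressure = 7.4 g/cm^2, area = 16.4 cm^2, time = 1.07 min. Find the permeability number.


Formula: Permeability Number P = (V * H) / (p * A * t)
Numerator: V * H = 895 * 6.2 = 5549.0
Denominator: p * A * t = 7.4 * 16.4 * 1.07 = 129.8552
P = 5549.0 / 129.8552 = 42.7322

42.7322


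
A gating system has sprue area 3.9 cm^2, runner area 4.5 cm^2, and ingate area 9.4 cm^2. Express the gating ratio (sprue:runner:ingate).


Sprue:Runner:Ingate = 1 : 4.5/3.9 : 9.4/3.9 = 1:1.15:2.41

1:1.15:2.41


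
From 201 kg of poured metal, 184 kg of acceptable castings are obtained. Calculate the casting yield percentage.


Formula: Casting Yield = (W_good / W_total) * 100
Yield = (184 kg / 201 kg) * 100 = 91.5423%

Answer: 91.5423%


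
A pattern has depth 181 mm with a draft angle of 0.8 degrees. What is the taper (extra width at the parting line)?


Formula: taper = depth * tan(draft_angle)
tan(0.8 deg) = 0.0139635
taper = 181 mm * 0.0139635 = 2.5274 mm

2.5274 mm


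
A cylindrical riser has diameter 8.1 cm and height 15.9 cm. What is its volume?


Formula: V = pi * (D/2)^2 * H  (cylinder volume)
Radius = D/2 = 8.1/2 = 4.05 cm
V = pi * 4.05^2 * 15.9 = 819.3266 cm^3

Answer: 819.3266 cm^3


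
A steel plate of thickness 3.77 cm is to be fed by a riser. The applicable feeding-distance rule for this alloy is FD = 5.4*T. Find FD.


Formula: FD = 5.4 * T  (riser feeding-distance rule)
FD = 5.4 * 3.77 cm = 20.3580 cm

Answer: 20.3580 cm


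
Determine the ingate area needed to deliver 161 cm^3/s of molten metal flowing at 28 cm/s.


Formula: A_ingate = Q / v  (continuity equation)
A = 161 cm^3/s / 28 cm/s = 5.7500 cm^2

5.7500 cm^2


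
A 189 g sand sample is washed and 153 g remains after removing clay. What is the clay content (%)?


Formula: Clay% = (W_total - W_washed) / W_total * 100
Clay mass = 189 - 153 = 36 g
Clay% = 36 / 189 * 100 = 19.0476%

Answer: 19.0476%


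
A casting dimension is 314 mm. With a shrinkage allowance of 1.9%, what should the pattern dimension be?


Formula: L_pattern = L_casting * (1 + shrinkage_rate/100)
Shrinkage factor = 1 + 1.9/100 = 1.019
L_pattern = 314 mm * 1.019 = 319.9660 mm


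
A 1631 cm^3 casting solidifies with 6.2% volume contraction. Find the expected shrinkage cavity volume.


Formula: V_shrink = V_casting * shrinkage_pct / 100
V_shrink = 1631 cm^3 * 6.2 / 100 = 101.1220 cm^3

101.1220 cm^3


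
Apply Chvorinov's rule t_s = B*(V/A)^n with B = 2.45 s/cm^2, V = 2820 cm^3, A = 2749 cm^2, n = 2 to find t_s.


Formula: t_s = B * (V/A)^n  (Chvorinov's rule, n=2)
Modulus M = V/A = 2820/2749 = 1.025828 cm
M^2 = 1.025828^2 = 1.052323 cm^2
t_s = 2.45 * 1.052323 = 2.5782 s

2.5782 s


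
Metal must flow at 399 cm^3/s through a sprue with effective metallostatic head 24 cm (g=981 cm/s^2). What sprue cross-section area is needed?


Formula: v = sqrt(2*g*h), A = Q/v
Velocity: v = sqrt(2 * 981 * 24) = sqrt(47088) = 216.9977 cm/s
Sprue area: A = Q / v = 399 / 216.9977 = 1.8387 cm^2

Final answer: 1.8387 cm^2


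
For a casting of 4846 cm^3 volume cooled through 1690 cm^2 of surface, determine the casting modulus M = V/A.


Formula: Casting Modulus M = V / A
M = 4846 cm^3 / 1690 cm^2 = 2.8675 cm

Answer: 2.8675 cm


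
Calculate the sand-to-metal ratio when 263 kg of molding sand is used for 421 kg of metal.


Formula: Sand-to-Metal Ratio = W_sand / W_metal
Ratio = 263 kg / 421 kg = 0.6247

Final answer: 0.6247


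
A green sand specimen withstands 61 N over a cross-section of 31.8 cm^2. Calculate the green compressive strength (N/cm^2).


Formula: Compressive Strength = Force / Area
Strength = 61 N / 31.8 cm^2 = 1.9182 N/cm^2

Final answer: 1.9182 N/cm^2


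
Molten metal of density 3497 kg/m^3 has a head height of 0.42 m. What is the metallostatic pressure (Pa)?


Formula: P = rho * g * h
rho * g = 3497 * 9.81 = 34305.57 N/m^3
P = 34305.57 * 0.42 = 14408.3394 Pa

Answer: 14408.3394 Pa


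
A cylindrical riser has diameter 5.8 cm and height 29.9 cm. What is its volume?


Formula: V = pi * (D/2)^2 * H  (cylinder volume)
Radius = D/2 = 5.8/2 = 2.9 cm
V = pi * 2.9^2 * 29.9 = 789.9817 cm^3

Final answer: 789.9817 cm^3


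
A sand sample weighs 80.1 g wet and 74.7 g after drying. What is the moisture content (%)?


Formula: MC = (W_wet - W_dry) / W_wet * 100
Water mass = 80.1 - 74.7 = 5.4 g
MC = 5.4 / 80.1 * 100 = 6.7416%

Final answer: 6.7416%


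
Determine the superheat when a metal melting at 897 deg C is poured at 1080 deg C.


Formula: Superheat = T_pour - T_melt
Superheat = 1080 - 897 = 183 deg C

Answer: 183 deg C


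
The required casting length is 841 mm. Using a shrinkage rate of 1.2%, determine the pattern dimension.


Formula: L_pattern = L_casting * (1 + shrinkage_rate/100)
Shrinkage factor = 1 + 1.2/100 = 1.012
L_pattern = 841 mm * 1.012 = 851.0920 mm

851.0920 mm


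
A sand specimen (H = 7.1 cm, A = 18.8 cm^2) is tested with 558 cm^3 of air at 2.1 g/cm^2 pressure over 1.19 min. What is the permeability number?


Formula: Permeability Number P = (V * H) / (p * A * t)
Numerator: V * H = 558 * 7.1 = 3961.8
Denominator: p * A * t = 2.1 * 18.8 * 1.19 = 46.9812
P = 3961.8 / 46.9812 = 84.3273

Final answer: 84.3273


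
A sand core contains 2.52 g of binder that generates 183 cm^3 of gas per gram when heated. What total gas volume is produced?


Formula: V_gas = W_binder * gas_evolution_rate
V = 2.52 g * 183 cm^3/g = 461.1600 cm^3


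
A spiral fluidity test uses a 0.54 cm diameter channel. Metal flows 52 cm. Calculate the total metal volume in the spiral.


Formula: V = pi * (d/2)^2 * L  (cylinder volume)
Radius = 0.54/2 = 0.27 cm
V = pi * 0.27^2 * 52 = 11.9091 cm^3


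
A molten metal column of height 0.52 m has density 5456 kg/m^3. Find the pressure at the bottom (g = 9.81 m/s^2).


Formula: P = rho * g * h
rho * g = 5456 * 9.81 = 53523.36 N/m^3
P = 53523.36 * 0.52 = 27832.1472 Pa

27832.1472 Pa


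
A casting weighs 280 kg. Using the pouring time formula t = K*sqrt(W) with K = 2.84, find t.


Formula: t = K * sqrt(W)
sqrt(W) = sqrt(280) = 16.73320
t = 2.84 * 16.73320 = 47.5223 s

Answer: 47.5223 s
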